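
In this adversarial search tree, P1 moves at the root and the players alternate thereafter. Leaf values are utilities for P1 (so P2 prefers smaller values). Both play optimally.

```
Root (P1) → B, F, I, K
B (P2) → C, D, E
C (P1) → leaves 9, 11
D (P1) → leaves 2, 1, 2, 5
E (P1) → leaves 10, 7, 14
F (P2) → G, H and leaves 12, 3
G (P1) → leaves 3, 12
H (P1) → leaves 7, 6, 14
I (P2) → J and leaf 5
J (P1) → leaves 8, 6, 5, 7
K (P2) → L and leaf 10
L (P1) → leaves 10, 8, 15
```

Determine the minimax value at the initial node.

10

C (P1): max(9, 11) = 11
D (P1): max(2, 1, 2, 5) = 5
E (P1): max(10, 7, 14) = 14
B (P2): min(11, 5, 14) = 5
G (P1): max(3, 12) = 12
H (P1): max(7, 6, 14) = 14
F (P2): min(12, 14, 12, 3) = 3
J (P1): max(8, 6, 5, 7) = 8
I (P2): min(8, 5) = 5
L (P1): max(10, 8, 15) = 15
K (P2): min(15, 10) = 10
Root (P1): max(5, 3, 5, 10) = 10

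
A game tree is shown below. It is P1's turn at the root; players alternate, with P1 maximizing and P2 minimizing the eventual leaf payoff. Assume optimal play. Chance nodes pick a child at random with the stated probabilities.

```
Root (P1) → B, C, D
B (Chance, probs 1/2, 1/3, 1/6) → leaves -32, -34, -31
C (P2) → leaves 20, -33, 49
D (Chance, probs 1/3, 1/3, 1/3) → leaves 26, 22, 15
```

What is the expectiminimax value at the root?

21

B (Chance): 1/2·-32 + 1/3·-34 + 1/6·-31 = -32.5
C (P2): min(20, -33, 49) = -33
D (Chance): 1/3·26 + 1/3·22 + 1/3·15 = 21
Root (P1): max(-32.5, -33, 21) = 21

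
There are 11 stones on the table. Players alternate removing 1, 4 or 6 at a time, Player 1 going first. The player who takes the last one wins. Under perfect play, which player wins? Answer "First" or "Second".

Positions where the player to move wins (W) vs loses (L):
i:   0  1  2  3  4  5  6  7  8  9 10 11
     L  W  L  W  W  L  W  L  W  W  L  W
Position 11 is W, so the first player wins.

First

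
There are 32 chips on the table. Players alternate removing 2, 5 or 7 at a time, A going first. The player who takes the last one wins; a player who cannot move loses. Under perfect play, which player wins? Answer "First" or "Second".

Mark each pile size as W (mover wins) or L (mover loses):
i:   0  1  2  3  4  5  6  7  8  9 10 11 12 13 14 15 16 17 18 19 20 21 22 23 24 25 26 27 28 29 30 31 32
     L  L  W  W  L  W  W  W  W  W  L  W  W  L  L  W  W  W  W  W  W  W  L  L  W  W  L  W  W  W  W  W  L
Position 32 is L, so the second player wins.

Second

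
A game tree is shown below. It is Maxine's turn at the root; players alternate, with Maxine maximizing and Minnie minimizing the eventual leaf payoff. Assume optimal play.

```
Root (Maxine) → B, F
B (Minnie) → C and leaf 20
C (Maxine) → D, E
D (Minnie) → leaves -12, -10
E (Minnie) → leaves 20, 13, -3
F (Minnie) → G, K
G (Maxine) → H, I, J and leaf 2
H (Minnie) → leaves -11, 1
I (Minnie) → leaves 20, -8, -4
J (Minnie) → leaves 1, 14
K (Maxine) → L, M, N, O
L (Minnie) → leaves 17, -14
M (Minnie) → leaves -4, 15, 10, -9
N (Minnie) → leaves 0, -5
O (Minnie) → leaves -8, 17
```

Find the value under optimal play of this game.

D (Minnie): min(-12, -10) = -12
E (Minnie): min(20, 13, -3) = -3
C (Maxine): max(-12, -3) = -3
B (Minnie): min(-3, 20) = -3
H (Minnie): min(-11, 1) = -11
I (Minnie): min(20, -8, -4) = -8
J (Minnie): min(1, 14) = 1
G (Maxine): max(-11, -8, 1, 2) = 2
L (Minnie): min(17, -14) = -14
M (Minnie): min(-4, 15, 10, -9) = -9
N (Minnie): min(0, -5) = -5
O (Minnie): min(-8, 17) = -8
K (Maxine): max(-14, -9, -5, -8) = -5
F (Minnie): min(2, -5) = -5
Root (Maxine): max(-3, -5) = -3

-3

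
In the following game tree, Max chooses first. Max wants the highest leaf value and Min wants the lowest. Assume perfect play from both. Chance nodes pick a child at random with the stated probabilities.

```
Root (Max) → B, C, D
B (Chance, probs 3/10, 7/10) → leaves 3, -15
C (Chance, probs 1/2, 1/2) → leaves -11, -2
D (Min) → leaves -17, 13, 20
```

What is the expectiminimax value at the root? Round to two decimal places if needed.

B (Chance): 3/10·3 + 7/10·-15 = -9.6
C (Chance): 1/2·-11 + 1/2·-2 = -6.5
D (Min): min(-17, 13, 20) = -17
Root (Max): max(-9.6, -6.5, -17) = -6.5

-6.5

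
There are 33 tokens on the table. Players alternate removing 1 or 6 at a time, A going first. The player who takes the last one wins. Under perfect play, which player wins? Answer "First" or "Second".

First

i:   0  1  2  3  4  5  6  7  8  9 10 11 12 13 14 15 16 17 18 19 20 21 22 23 24 25 26 27 28 29 30 31 32 33
     L  W  L  W  L  W  W  L  W  L  W  L  W  W  L  W  L  W  L  W  W  L  W  L  W  L  W  W  L  W  L  W  L  W
Position 33 is W, so the first player wins.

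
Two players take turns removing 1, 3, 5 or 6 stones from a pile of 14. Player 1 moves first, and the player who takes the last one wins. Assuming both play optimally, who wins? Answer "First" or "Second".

First

i:   0  1  2  3  4  5  6  7  8  9 10 11 12 13 14
     L  W  L  W  L  W  W  W  W  W  W  L  W  L  W
Position 14 is W, so the first player wins.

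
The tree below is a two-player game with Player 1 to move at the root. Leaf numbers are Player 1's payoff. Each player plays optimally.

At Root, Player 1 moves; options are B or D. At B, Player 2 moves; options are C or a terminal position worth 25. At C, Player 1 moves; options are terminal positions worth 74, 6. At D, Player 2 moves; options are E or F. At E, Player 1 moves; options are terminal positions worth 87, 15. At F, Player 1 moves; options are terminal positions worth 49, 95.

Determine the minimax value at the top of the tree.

87

C (Player 1): max(74, 6) = 74
B (Player 2): min(74, 25) = 25
E (Player 1): max(87, 15) = 87
F (Player 1): max(49, 95) = 95
D (Player 2): min(87, 95) = 87
Root (Player 1): max(25, 87) = 87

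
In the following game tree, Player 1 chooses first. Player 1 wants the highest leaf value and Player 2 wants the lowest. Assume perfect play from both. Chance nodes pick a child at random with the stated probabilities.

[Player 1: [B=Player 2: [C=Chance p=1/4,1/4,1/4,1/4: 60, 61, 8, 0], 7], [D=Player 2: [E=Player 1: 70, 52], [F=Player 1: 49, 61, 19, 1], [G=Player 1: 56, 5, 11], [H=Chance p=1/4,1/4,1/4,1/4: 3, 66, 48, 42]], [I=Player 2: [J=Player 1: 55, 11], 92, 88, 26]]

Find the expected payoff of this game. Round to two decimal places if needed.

39.75

C (Chance): 1/4·60 + 1/4·61 + 1/4·8 + 1/4·0 = 32.25
B (Player 2): min(32.25, 7) = 7
E (Player 1): max(70, 52) = 70
F (Player 1): max(49, 61, 19, 1) = 61
G (Player 1): max(56, 5, 11) = 56
H (Chance): 1/4·3 + 1/4·66 + 1/4·48 + 1/4·42 = 39.75
D (Player 2): min(70, 61, 56, 39.75) = 39.75
J (Player 1): max(55, 11) = 55
I (Player 2): min(55, 92, 88, 26) = 26
Root (Player 1): max(7, 39.75, 26) = 39.75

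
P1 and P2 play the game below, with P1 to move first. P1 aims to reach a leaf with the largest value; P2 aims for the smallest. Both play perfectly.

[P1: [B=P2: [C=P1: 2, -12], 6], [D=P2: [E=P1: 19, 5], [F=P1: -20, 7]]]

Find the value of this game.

7

C (P1): max(2, -12) = 2
B (P2): min(2, 6) = 2
E (P1): max(19, 5) = 19
F (P1): max(-20, 7) = 7
D (P2): min(19, 7) = 7
Root (P1): max(2, 7) = 7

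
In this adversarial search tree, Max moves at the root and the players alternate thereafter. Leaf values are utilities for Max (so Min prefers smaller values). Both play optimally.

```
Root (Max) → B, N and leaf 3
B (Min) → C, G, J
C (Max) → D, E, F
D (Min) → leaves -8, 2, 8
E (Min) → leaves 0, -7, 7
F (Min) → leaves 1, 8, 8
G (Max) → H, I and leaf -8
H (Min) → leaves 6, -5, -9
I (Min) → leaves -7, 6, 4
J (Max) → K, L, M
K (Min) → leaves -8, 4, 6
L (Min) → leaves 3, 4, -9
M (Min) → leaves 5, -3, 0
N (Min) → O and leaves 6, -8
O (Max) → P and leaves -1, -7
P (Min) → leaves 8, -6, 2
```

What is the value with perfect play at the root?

3

D (Min): min(-8, 2, 8) = -8
E (Min): min(0, -7, 7) = -7
F (Min): min(1, 8, 8) = 1
C (Max): max(-8, -7, 1) = 1
H (Min): min(6, -5, -9) = -9
I (Min): min(-7, 6, 4) = -7
G (Max): max(-9, -7, -8) = -7
K (Min): min(-8, 4, 6) = -8
L (Min): min(3, 4, -9) = -9
M (Min): min(5, -3, 0) = -3
J (Max): max(-8, -9, -3) = -3
B (Min): min(1, -7, -3) = -7
P (Min): min(8, -6, 2) = -6
O (Max): max(-6, -1, -7) = -1
N (Min): min(-1, 6, -8) = -8
Root (Max): max(-7, -8, 3) = 3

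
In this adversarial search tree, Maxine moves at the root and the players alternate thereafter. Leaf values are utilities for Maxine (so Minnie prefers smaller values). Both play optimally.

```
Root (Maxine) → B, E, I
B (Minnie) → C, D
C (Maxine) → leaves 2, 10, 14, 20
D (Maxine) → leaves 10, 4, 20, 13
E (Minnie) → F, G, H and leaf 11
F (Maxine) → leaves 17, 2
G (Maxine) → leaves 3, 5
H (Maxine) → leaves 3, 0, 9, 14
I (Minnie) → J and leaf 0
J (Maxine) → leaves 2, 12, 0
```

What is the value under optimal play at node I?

J: max(2, 12, 0) = 12
I: min(12, 0) = 0

0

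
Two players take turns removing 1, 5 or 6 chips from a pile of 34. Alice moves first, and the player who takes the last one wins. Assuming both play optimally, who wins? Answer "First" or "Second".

First

Positions where the player to move wins (W) vs loses (L):
i:   0  1  2  3  4  5  6  7  8  9 10 11 12 13 14 15 16 17 18 19 20 21 22 23 24 25 26 27 28 29 30 31 32 33 34
     L  W  L  W  L  W  W  W  W  W  W  L  W  L  W  L  W  W  W  W  W  W  L  W  L  W  L  W  W  W  W  W  W  L  W
Position 34 is W, so the first player wins.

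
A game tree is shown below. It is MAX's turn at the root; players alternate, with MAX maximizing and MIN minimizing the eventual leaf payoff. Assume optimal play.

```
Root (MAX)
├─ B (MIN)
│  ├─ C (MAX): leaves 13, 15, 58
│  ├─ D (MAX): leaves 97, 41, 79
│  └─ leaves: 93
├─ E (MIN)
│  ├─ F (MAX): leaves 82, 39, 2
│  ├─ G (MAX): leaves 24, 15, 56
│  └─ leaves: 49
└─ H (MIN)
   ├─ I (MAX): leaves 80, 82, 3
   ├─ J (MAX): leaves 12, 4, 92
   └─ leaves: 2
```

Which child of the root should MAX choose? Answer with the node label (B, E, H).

C (MAX): max(13, 15, 58) = 58
D (MAX): max(97, 41, 79) = 97
B (MIN): min(58, 97, 93) = 58
F (MAX): max(82, 39, 2) = 82
G (MAX): max(24, 15, 56) = 56
E (MIN): min(82, 56, 49) = 49
I (MAX): max(80, 82, 3) = 82
J (MAX): max(12, 4, 92) = 92
H (MIN): min(82, 92, 2) = 2
Root (MAX): max(58, 49, 2) = 58
MAX picks the child with the highest value: B (value 58).

B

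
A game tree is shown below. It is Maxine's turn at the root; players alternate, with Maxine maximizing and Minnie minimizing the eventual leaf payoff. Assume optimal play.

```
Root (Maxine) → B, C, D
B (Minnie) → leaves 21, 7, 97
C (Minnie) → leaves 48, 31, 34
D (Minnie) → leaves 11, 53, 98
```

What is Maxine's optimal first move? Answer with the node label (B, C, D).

B (Minnie): min(21, 7, 97) = 7
C (Minnie): min(48, 31, 34) = 31
D (Minnie): min(11, 53, 98) = 11
Root (Maxine): max(7, 31, 11) = 31
Maxine picks the child with the highest value: C (value 31).

C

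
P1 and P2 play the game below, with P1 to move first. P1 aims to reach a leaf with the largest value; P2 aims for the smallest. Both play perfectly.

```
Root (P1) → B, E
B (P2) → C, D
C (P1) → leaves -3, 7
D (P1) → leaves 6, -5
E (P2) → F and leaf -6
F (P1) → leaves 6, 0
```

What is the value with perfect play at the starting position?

6

C (P1): max(-3, 7) = 7
D (P1): max(6, -5) = 6
B (P2): min(7, 6) = 6
F (P1): max(6, 0) = 6
E (P2): min(6, -6) = -6
Root (P1): max(6, -6) = 6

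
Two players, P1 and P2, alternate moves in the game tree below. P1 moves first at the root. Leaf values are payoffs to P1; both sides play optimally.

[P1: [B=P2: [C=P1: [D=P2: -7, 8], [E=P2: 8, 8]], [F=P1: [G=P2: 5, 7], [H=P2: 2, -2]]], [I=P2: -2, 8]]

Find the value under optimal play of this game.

5

D (P2): min(-7, 8) = -7
E (P2): min(8, 8) = 8
C (P1): max(-7, 8) = 8
G (P2): min(5, 7) = 5
H (P2): min(2, -2) = -2
F (P1): max(5, -2) = 5
B (P2): min(8, 5) = 5
I (P2): min(-2, 8) = -2
Root (P1): max(5, -2) = 5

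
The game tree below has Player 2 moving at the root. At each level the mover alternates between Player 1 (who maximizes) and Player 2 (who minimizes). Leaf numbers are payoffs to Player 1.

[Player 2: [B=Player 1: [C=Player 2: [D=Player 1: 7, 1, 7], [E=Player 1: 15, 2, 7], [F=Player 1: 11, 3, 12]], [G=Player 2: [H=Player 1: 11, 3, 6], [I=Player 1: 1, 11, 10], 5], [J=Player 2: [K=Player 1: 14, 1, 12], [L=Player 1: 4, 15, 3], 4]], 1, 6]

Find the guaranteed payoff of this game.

1

D (Player 1): max(7, 1, 7) = 7
E (Player 1): max(15, 2, 7) = 15
F (Player 1): max(11, 3, 12) = 12
C (Player 2): min(7, 15, 12) = 7
H (Player 1): max(11, 3, 6) = 11
I (Player 1): max(1, 11, 10) = 11
G (Player 2): min(11, 11, 5) = 5
K (Player 1): max(14, 1, 12) = 14
L (Player 1): max(4, 15, 3) = 15
J (Player 2): min(14, 15, 4) = 4
B (Player 1): max(7, 5, 4) = 7
Root (Player 2): min(7, 1, 6) = 1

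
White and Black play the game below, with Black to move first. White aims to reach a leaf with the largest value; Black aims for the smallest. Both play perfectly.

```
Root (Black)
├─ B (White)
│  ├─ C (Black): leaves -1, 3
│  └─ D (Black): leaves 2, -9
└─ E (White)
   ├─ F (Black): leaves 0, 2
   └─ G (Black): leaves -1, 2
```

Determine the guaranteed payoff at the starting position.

C (Black): min(-1, 3) = -1
D (Black): min(2, -9) = -9
B (White): max(-1, -9) = -1
F (Black): min(0, 2) = 0
G (Black): min(-1, 2) = -1
E (White): max(0, -1) = 0
Root (Black): min(-1, 0) = -1

-1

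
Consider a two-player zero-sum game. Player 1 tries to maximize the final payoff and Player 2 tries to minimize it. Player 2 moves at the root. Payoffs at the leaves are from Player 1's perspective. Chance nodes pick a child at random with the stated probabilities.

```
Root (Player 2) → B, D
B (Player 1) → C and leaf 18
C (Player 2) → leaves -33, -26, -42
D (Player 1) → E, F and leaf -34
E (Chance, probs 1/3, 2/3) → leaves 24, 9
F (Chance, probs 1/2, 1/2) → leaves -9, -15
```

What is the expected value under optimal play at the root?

14

C (Player 2): min(-33, -26, -42) = -42
B (Player 1): max(-42, 18) = 18
E (Chance): 1/3·24 + 2/3·9 = 14
F (Chance): 1/2·-9 + 1/2·-15 = -12
D (Player 1): max(14, -12, -34) = 14
Root (Player 2): min(18, 14) = 14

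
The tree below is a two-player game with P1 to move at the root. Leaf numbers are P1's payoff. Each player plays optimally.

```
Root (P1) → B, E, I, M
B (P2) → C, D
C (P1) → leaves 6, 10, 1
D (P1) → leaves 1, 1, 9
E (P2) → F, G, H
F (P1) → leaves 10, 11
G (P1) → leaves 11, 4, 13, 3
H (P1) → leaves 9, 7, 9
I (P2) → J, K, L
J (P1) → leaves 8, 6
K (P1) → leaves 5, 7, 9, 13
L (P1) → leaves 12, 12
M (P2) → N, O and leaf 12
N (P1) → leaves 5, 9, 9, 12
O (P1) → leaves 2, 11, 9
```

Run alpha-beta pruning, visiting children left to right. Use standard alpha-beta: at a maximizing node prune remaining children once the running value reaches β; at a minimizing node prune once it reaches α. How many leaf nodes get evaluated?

22

C [α=-∞,β=+∞]: v=10
D [α=-∞,β=10]: v=9
B [α=-∞,β=+∞]: v=9
F [α=9,β=+∞]: v=11
G [α=9,β=11]: v=11 after child 1 ≥ β → β-cutoff, skip 3
H [α=9,β=11]: v=9
E [α=9,β=+∞]: v=9
J [α=9,β=+∞]: v=8
I [α=9,β=+∞]: v=8 after child 1 ≤ α → α-cutoff, skip 2
N [α=9,β=+∞]: v=12
O [α=9,β=12]: v=11
M [α=9,β=+∞]: v=11
Root [α=-∞,β=+∞]: v=11
Leaves evaluated: 22 of 31.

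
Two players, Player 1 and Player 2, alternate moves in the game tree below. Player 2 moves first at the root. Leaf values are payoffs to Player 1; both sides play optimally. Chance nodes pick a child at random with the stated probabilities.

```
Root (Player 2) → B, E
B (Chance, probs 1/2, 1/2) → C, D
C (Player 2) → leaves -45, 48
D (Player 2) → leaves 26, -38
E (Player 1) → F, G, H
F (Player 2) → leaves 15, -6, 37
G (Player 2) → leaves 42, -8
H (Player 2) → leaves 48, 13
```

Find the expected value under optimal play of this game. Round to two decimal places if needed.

-41.5

C (Player 2): min(-45, 48) = -45
D (Player 2): min(26, -38) = -38
B (Chance): 1/2·-45 + 1/2·-38 = -41.5
F (Player 2): min(15, -6, 37) = -6
G (Player 2): min(42, -8) = -8
H (Player 2): min(48, 13) = 13
E (Player 1): max(-6, -8, 13) = 13
Root (Player 2): min(-41.5, 13) = -41.5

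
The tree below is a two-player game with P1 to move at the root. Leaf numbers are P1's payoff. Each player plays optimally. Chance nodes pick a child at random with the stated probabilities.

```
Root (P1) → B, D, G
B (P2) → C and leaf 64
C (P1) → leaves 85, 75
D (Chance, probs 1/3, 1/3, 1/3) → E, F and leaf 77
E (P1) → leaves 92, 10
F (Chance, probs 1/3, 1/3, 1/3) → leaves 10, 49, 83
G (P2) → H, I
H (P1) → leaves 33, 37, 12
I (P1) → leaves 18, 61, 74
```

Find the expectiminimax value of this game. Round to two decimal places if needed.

72.11

C (P1): max(85, 75) = 85
B (P2): min(85, 64) = 64
E (P1): max(92, 10) = 92
F (Chance): 1/3·10 + 1/3·49 + 1/3·83 = 47.33
D (Chance): 1/3·92 + 1/3·47.33 + 1/3·77 = 72.11
H (P1): max(33, 37, 12) = 37
I (P1): max(18, 61, 74) = 74
G (P2): min(37, 74) = 37
Root (P1): max(64, 72.11, 37) = 72.11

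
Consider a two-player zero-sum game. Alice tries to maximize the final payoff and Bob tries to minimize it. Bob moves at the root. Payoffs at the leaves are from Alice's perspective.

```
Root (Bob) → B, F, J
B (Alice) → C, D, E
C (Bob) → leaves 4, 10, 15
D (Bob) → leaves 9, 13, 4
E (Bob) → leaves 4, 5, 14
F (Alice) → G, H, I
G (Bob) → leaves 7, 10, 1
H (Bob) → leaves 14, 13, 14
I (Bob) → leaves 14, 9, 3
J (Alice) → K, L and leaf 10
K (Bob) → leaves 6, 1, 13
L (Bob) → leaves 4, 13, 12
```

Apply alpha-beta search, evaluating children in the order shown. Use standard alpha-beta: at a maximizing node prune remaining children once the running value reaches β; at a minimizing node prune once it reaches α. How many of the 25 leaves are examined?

19

C [α=-∞,β=+∞]: v=4
D [α=4,β=+∞]: v=4
E [α=4,β=+∞]: v=4 after child 1 ≤ α → α-cutoff, skip 2
B [α=-∞,β=+∞]: v=4
G [α=-∞,β=4]: v=1
H [α=1,β=4]: v=13
F [α=-∞,β=4]: v=13 after child 2 ≥ β → β-cutoff, skip 1
K [α=-∞,β=4]: v=1
L [α=1,β=4]: v=4
J [α=-∞,β=4]: v=4 after child 2 ≥ β → β-cutoff, skip 1
Root [α=-∞,β=+∞]: v=4
Leaves evaluated: 19 of 25.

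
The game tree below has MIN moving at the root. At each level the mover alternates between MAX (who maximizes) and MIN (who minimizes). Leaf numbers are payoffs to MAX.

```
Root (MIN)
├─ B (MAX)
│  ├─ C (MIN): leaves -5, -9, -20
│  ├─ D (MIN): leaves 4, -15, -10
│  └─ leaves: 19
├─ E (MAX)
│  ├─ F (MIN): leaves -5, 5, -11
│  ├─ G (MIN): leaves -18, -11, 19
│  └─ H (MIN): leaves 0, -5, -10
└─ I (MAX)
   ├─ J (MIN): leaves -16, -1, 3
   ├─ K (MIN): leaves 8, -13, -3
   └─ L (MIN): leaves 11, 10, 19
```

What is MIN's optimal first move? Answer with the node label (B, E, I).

E

C (MIN): min(-5, -9, -20) = -20
D (MIN): min(4, -15, -10) = -15
B (MAX): max(-20, -15, 19) = 19
F (MIN): min(-5, 5, -11) = -11
G (MIN): min(-18, -11, 19) = -18
H (MIN): min(0, -5, -10) = -10
E (MAX): max(-11, -18, -10) = -10
J (MIN): min(-16, -1, 3) = -16
K (MIN): min(8, -13, -3) = -13
L (MIN): min(11, 10, 19) = 10
I (MAX): max(-16, -13, 10) = 10
Root (MIN): min(19, -10, 10) = -10
MIN picks the child with the lowest value: E (value -10).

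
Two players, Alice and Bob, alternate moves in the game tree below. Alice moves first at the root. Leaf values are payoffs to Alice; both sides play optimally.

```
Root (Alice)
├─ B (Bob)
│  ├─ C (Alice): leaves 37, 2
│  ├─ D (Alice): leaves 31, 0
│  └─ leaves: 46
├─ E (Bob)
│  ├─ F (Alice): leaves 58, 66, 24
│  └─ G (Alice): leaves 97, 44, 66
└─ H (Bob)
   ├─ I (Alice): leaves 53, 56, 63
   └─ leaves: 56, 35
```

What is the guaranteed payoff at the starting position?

66

C (Alice): max(37, 2) = 37
D (Alice): max(31, 0) = 31
B (Bob): min(37, 31, 46) = 31
F (Alice): max(58, 66, 24) = 66
G (Alice): max(97, 44, 66) = 97
E (Bob): min(66, 97) = 66
I (Alice): max(53, 56, 63) = 63
H (Bob): min(63, 56, 35) = 35
Root (Alice): max(31, 66, 35) = 66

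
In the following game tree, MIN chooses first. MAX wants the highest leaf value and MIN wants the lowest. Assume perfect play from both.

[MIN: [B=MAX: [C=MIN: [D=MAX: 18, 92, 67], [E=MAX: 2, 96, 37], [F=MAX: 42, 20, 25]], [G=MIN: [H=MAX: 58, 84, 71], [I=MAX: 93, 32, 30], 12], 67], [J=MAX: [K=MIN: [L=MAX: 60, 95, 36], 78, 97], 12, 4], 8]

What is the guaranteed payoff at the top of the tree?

D (MAX): max(18, 92, 67) = 92
E (MAX): max(2, 96, 37) = 96
F (MAX): max(42, 20, 25) = 42
C (MIN): min(92, 96, 42) = 42
H (MAX): max(58, 84, 71) = 84
I (MAX): max(93, 32, 30) = 93
G (MIN): min(84, 93, 12) = 12
B (MAX): max(42, 12, 67) = 67
L (MAX): max(60, 95, 36) = 95
K (MIN): min(95, 78, 97) = 78
J (MAX): max(78, 12, 4) = 78
Root (MIN): min(67, 78, 8) = 8

8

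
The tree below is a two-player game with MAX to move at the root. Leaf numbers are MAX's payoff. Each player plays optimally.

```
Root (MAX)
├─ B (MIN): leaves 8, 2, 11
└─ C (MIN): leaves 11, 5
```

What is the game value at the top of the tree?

B (MIN): min(8, 2, 11) = 2
C (MIN): min(11, 5) = 5
Root (MAX): max(2, 5) = 5

5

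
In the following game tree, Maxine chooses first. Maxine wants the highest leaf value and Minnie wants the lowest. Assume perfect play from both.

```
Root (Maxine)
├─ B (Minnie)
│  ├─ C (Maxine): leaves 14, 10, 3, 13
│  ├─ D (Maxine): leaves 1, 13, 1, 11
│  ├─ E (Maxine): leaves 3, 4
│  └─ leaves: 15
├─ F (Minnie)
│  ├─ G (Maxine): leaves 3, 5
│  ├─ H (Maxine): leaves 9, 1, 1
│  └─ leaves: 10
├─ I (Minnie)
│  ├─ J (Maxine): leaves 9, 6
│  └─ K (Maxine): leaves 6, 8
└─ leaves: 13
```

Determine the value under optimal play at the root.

13

C (Maxine): max(14, 10, 3, 13) = 14
D (Maxine): max(1, 13, 1, 11) = 13
E (Maxine): max(3, 4) = 4
B (Minnie): min(14, 13, 4, 15) = 4
G (Maxine): max(3, 5) = 5
H (Maxine): max(9, 1, 1) = 9
F (Minnie): min(5, 9, 10) = 5
J (Maxine): max(9, 6) = 9
K (Maxine): max(6, 8) = 8
I (Minnie): min(9, 8) = 8
Root (Maxine): max(4, 5, 8, 13) = 13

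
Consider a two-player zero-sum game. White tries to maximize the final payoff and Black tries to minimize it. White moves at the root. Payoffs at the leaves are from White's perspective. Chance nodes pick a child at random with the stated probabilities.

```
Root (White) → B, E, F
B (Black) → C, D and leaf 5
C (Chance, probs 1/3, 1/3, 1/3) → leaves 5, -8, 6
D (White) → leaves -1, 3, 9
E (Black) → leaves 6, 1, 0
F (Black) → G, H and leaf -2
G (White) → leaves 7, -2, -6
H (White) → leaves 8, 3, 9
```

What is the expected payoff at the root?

C (Chance): 1/3·5 + 1/3·-8 + 1/3·6 = 1
D (White): max(-1, 3, 9) = 9
B (Black): min(1, 9, 5) = 1
E (Black): min(6, 1, 0) = 0
G (White): max(7, -2, -6) = 7
H (White): max(8, 3, 9) = 9
F (Black): min(7, 9, -2) = -2
Root (White): max(1, 0, -2) = 1

1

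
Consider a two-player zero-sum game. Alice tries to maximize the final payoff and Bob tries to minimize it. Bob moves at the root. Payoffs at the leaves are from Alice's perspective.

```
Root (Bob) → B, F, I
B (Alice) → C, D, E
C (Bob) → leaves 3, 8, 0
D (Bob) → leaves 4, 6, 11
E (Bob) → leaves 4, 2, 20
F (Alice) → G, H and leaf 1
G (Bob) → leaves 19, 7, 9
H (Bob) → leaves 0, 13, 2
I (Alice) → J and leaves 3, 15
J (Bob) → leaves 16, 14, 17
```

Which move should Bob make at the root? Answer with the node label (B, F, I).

B

C (Bob): min(3, 8, 0) = 0
D (Bob): min(4, 6, 11) = 4
E (Bob): min(4, 2, 20) = 2
B (Alice): max(0, 4, 2) = 4
G (Bob): min(19, 7, 9) = 7
H (Bob): min(0, 13, 2) = 0
F (Alice): max(7, 0, 1) = 7
J (Bob): min(16, 14, 17) = 14
I (Alice): max(14, 3, 15) = 15
Root (Bob): min(4, 7, 15) = 4
Bob picks the child with the lowest value: B (value 4).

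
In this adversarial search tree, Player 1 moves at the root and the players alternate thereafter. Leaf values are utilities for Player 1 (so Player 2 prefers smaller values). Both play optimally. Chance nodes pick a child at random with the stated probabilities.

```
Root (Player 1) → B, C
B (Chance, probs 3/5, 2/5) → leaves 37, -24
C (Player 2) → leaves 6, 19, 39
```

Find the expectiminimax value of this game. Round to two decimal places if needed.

12.6

B (Chance): 3/5·37 + 2/5·-24 = 12.6
C (Player 2): min(6, 19, 39) = 6
Root (Player 1): max(12.6, 6) = 12.6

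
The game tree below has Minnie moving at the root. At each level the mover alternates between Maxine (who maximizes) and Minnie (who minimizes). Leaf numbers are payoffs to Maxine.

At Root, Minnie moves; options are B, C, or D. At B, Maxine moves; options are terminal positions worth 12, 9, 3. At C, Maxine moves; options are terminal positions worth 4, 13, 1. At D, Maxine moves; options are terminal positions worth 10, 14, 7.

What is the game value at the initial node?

B (Maxine): max(12, 9, 3) = 12
C (Maxine): max(4, 13, 1) = 13
D (Maxine): max(10, 14, 7) = 14
Root (Minnie): min(12, 13, 14) = 12

12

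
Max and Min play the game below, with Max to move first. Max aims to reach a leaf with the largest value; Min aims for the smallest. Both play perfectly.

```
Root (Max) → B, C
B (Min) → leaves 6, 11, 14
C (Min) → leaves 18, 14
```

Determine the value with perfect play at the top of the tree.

B (Min): min(6, 11, 14) = 6
C (Min): min(18, 14) = 14
Root (Max): max(6, 14) = 14

14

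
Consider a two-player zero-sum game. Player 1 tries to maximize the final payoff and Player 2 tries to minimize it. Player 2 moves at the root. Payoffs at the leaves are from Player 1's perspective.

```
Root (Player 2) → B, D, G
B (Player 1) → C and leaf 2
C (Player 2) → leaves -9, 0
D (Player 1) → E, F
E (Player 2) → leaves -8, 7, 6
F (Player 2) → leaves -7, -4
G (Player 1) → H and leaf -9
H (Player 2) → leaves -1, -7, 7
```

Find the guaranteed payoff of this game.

C (Player 2): min(-9, 0) = -9
B (Player 1): max(-9, 2) = 2
E (Player 2): min(-8, 7, 6) = -8
F (Player 2): min(-7, -4) = -7
D (Player 1): max(-8, -7) = -7
H (Player 2): min(-1, -7, 7) = -7
G (Player 1): max(-7, -9) = -7
Root (Player 2): min(2, -7, -7) = -7

-7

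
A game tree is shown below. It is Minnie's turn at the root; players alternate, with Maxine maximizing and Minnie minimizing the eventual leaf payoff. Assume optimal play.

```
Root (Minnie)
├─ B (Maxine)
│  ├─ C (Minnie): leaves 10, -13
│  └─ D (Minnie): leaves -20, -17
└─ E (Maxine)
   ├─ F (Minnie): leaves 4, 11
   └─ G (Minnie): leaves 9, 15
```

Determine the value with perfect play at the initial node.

C (Minnie): min(10, -13) = -13
D (Minnie): min(-20, -17) = -20
B (Maxine): max(-13, -20) = -13
F (Minnie): min(4, 11) = 4
G (Minnie): min(9, 15) = 9
E (Maxine): max(4, 9) = 9
Root (Minnie): min(-13, 9) = -13

-13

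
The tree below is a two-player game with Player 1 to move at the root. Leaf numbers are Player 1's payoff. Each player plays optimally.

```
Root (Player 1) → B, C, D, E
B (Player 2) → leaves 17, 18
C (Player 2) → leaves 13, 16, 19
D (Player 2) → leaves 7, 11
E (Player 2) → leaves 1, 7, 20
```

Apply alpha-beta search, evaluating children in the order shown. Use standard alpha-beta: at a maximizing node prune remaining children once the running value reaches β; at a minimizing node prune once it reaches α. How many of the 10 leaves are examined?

B [α=-∞,β=+∞]: v=17
C [α=17,β=+∞]: v=13 after child 1 ≤ α → α-cutoff, skip 2
D [α=17,β=+∞]: v=7 after child 1 ≤ α → α-cutoff, skip 1
E [α=17,β=+∞]: v=1 after child 1 ≤ α → α-cutoff, skip 2
Root [α=-∞,β=+∞]: v=17
Leaves evaluated: 5 of 10.

5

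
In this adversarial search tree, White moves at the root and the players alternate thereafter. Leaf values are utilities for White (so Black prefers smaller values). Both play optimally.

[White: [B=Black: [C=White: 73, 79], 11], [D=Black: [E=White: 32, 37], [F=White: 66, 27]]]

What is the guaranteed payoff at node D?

37

E: max(32, 37) = 37
F: max(66, 27) = 66
D: min(37, 66) = 37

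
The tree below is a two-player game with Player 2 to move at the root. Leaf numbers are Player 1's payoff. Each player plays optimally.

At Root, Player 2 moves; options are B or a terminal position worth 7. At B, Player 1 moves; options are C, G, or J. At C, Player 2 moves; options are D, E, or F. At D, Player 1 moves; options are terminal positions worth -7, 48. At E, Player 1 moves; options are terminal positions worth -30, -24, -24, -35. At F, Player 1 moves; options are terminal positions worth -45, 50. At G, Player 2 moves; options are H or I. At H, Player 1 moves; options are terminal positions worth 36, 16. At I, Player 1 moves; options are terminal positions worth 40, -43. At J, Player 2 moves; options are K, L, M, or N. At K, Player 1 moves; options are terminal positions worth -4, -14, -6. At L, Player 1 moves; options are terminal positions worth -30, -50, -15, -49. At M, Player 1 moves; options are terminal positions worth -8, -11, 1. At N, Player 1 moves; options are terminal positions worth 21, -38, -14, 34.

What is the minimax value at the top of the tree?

D (Player 1): max(-7, 48) = 48
E (Player 1): max(-30, -24, -24, -35) = -24
F (Player 1): max(-45, 50) = 50
C (Player 2): min(48, -24, 50) = -24
H (Player 1): max(36, 16) = 36
I (Player 1): max(40, -43) = 40
G (Player 2): min(36, 40) = 36
K (Player 1): max(-4, -14, -6) = -4
L (Player 1): max(-30, -50, -15, -49) = -15
M (Player 1): max(-8, -11, 1) = 1
N (Player 1): max(21, -38, -14, 34) = 34
J (Player 2): min(-4, -15, 1, 34) = -15
B (Player 1): max(-24, 36, -15) = 36
Root (Player 2): min(36, 7) = 7

7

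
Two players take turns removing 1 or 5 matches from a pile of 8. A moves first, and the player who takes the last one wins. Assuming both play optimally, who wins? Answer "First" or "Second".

Second

Compute winning (W) and losing (L) positions by backward induction:
i:   0  1  2  3  4  5  6  7  8
     L  W  L  W  L  W  L  W  L
Position 8 is L, so the second player wins.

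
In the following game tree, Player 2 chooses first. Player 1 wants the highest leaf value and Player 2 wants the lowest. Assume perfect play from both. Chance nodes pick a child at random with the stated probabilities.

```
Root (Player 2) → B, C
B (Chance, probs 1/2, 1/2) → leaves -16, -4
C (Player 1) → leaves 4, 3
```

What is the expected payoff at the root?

B (Chance): 1/2·-16 + 1/2·-4 = -10
C (Player 1): max(4, 3) = 4
Root (Player 2): min(-10, 4) = -10

-10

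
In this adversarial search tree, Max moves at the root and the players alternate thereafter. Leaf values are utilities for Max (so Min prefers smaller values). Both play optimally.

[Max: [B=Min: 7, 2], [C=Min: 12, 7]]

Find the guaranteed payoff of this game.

7

B (Min): min(7, 2) = 2
C (Min): min(12, 7) = 7
Root (Max): max(2, 7) = 7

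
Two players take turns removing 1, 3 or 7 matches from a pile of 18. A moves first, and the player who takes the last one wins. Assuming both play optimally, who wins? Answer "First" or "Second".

Positions where the player to move wins (W) vs loses (L):
i:   0  1  2  3  4  5  6  7  8  9 10 11 12 13 14 15 16 17 18
     L  W  L  W  L  W  L  W  L  W  L  W  L  W  L  W  L  W  L
Position 18 is L, so the second player wins.

Second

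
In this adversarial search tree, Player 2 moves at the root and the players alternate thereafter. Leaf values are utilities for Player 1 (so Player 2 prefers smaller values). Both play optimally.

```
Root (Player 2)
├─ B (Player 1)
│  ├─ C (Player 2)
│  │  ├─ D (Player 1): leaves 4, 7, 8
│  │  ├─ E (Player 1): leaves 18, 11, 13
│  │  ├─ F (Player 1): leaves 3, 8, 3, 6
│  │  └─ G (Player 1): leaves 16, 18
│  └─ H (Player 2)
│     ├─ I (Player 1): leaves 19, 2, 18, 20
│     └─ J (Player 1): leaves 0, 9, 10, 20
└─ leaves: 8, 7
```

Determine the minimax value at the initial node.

D (Player 1): max(4, 7, 8) = 8
E (Player 1): max(18, 11, 13) = 18
F (Player 1): max(3, 8, 3, 6) = 8
G (Player 1): max(16, 18) = 18
C (Player 2): min(8, 18, 8, 18) = 8
I (Player 1): max(19, 2, 18, 20) = 20
J (Player 1): max(0, 9, 10, 20) = 20
H (Player 2): min(20, 20) = 20
B (Player 1): max(8, 20) = 20
Root (Player 2): min(20, 8, 7) = 7

7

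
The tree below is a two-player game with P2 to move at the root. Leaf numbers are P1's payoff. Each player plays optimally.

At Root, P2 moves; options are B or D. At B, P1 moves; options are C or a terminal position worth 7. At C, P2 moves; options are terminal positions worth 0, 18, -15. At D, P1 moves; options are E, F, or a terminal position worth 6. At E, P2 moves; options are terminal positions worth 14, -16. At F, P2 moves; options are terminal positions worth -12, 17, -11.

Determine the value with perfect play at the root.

6

C (P2): min(0, 18, -15) = -15
B (P1): max(-15, 7) = 7
E (P2): min(14, -16) = -16
F (P2): min(-12, 17, -11) = -12
D (P1): max(-16, -12, 6) = 6
Root (P2): min(7, 6) = 6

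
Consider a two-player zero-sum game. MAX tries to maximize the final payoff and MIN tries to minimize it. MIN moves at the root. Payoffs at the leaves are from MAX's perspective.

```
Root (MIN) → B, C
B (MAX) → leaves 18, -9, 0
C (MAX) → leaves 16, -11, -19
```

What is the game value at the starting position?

16

B (MAX): max(18, -9, 0) = 18
C (MAX): max(16, -11, -19) = 16
Root (MIN): min(18, 16) = 16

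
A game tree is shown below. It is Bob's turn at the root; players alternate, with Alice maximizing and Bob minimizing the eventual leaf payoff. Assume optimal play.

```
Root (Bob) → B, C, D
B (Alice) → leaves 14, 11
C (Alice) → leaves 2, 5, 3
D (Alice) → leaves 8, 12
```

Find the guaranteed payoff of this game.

5

B (Alice): max(14, 11) = 14
C (Alice): max(2, 5, 3) = 5
D (Alice): max(8, 12) = 12
Root (Bob): min(14, 5, 12) = 5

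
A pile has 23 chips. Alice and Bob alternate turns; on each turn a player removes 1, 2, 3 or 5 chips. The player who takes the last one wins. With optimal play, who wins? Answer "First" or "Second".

i:   0  1  2  3  4  5  6  7  8  9 10 11 12 13 14 15 16 17 18 19 20 21 22 23
     L  W  W  W  L  W  W  W  L  W  W  W  L  W  W  W  L  W  W  W  L  W  W  W
Position 23 is W, so the first player wins.

First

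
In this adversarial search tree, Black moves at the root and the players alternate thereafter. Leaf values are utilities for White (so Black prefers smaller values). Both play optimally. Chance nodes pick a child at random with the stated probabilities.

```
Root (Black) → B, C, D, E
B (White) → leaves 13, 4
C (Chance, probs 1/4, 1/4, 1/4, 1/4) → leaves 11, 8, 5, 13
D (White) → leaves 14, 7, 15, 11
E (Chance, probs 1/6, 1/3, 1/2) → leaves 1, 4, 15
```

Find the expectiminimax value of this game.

9

B (White): max(13, 4) = 13
C (Chance): 1/4·11 + 1/4·8 + 1/4·5 + 1/4·13 = 9.25
D (White): max(14, 7, 15, 11) = 15
E (Chance): 1/6·1 + 1/3·4 + 1/2·15 = 9
Root (Black): min(13, 9.25, 15, 9) = 9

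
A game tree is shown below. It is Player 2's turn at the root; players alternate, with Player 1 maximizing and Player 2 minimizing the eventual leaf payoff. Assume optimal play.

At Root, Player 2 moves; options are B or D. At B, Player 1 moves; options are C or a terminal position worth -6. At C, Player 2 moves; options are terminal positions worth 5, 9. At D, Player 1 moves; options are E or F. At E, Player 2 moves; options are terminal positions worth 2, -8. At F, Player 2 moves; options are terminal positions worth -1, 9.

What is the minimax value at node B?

5

C: min(5, 9) = 5
B: max(5, -6) = 5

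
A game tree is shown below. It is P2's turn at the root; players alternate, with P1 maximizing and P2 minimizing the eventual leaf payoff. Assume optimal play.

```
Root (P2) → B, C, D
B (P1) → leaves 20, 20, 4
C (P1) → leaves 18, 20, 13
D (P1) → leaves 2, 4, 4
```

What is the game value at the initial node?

4

B (P1): max(20, 20, 4) = 20
C (P1): max(18, 20, 13) = 20
D (P1): max(2, 4, 4) = 4
Root (P2): min(20, 20, 4) = 4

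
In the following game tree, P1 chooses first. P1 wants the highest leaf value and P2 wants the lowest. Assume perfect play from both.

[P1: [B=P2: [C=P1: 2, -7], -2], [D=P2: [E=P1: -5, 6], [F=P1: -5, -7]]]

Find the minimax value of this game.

-2

C (P1): max(2, -7) = 2
B (P2): min(2, -2) = -2
E (P1): max(-5, 6) = 6
F (P1): max(-5, -7) = -5
D (P2): min(6, -5) = -5
Root (P1): max(-2, -5) = -2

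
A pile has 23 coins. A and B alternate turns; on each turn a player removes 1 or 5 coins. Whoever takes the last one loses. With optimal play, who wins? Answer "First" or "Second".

W/L table (W = player to move can force a win):
i:   0  1  2  3  4  5  6  7  8  9 10 11 12 13 14 15 16 17 18 19 20 21 22 23
     W  L  W  L  W  L  W  L  W  L  W  L  W  L  W  L  W  L  W  L  W  L  W  L
Position 23 is L, so the second player wins.

Second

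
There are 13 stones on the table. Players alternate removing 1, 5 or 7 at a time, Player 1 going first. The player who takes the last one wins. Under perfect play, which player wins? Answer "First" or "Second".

First

Compute winning (W) and losing (L) positions by backward induction:
i:   0  1  2  3  4  5  6  7  8  9 10 11 12 13
     L  W  L  W  L  W  L  W  L  W  L  W  L  W
Position 13 is W, so the first player wins.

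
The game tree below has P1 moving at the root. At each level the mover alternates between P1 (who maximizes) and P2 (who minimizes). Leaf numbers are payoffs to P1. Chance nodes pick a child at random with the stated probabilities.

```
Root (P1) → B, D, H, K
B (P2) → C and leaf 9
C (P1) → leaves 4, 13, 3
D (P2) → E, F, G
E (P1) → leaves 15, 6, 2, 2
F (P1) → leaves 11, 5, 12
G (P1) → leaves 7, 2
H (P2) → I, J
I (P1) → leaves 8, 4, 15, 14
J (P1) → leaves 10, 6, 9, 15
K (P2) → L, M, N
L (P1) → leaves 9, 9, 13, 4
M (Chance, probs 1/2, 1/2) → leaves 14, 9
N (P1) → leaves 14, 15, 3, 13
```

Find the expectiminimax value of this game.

C (P1): max(4, 13, 3) = 13
B (P2): min(13, 9) = 9
E (P1): max(15, 6, 2, 2) = 15
F (P1): max(11, 5, 12) = 12
G (P1): max(7, 2) = 7
D (P2): min(15, 12, 7) = 7
I (P1): max(8, 4, 15, 14) = 15
J (P1): max(10, 6, 9, 15) = 15
H (P2): min(15, 15) = 15
L (P1): max(9, 9, 13, 4) = 13
M (Chance): 1/2·14 + 1/2·9 = 11.5
N (P1): max(14, 15, 3, 13) = 15
K (P2): min(13, 11.5, 15) = 11.5
Root (P1): max(9, 7, 15, 11.5) = 15

15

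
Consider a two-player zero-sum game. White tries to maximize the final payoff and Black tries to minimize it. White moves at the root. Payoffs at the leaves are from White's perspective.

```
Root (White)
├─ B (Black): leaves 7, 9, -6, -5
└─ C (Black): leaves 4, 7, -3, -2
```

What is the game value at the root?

-3

B (Black): min(7, 9, -6, -5) = -6
C (Black): min(4, 7, -3, -2) = -3
Root (White): max(-6, -3) = -3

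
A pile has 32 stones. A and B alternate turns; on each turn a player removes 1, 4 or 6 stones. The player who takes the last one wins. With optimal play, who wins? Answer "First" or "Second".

Positions where the player to move wins (W) vs loses (L):
i:   0  1  2  3  4  5  6  7  8  9 10 11 12 13 14 15 16 17 18 19 20 21 22 23 24 25 26 27 28 29 30 31 32
     L  W  L  W  W  L  W  L  W  W  L  W  L  W  W  L  W  L  W  W  L  W  L  W  W  L  W  L  W  W  L  W  L
Position 32 is L, so the second player wins.

Second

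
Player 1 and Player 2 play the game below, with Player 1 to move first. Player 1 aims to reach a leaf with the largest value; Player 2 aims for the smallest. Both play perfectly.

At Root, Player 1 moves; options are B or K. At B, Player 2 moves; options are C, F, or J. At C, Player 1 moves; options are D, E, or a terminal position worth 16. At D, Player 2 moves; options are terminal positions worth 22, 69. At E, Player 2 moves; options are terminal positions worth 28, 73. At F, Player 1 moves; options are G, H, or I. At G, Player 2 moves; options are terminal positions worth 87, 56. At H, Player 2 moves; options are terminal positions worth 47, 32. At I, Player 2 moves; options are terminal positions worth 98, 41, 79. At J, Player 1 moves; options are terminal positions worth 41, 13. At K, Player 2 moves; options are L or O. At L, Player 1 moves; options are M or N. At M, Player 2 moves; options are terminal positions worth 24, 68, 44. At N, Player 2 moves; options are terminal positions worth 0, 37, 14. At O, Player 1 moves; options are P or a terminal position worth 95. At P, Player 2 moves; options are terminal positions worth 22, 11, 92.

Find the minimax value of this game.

28

D (Player 2): min(22, 69) = 22
E (Player 2): min(28, 73) = 28
C (Player 1): max(22, 28, 16) = 28
G (Player 2): min(87, 56) = 56
H (Player 2): min(47, 32) = 32
I (Player 2): min(98, 41, 79) = 41
F (Player 1): max(56, 32, 41) = 56
J (Player 1): max(41, 13) = 41
B (Player 2): min(28, 56, 41) = 28
M (Player 2): min(24, 68, 44) = 24
N (Player 2): min(0, 37, 14) = 0
L (Player 1): max(24, 0) = 24
P (Player 2): min(22, 11, 92) = 11
O (Player 1): max(11, 95) = 95
K (Player 2): min(24, 95) = 24
Root (Player 1): max(28, 24) = 28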